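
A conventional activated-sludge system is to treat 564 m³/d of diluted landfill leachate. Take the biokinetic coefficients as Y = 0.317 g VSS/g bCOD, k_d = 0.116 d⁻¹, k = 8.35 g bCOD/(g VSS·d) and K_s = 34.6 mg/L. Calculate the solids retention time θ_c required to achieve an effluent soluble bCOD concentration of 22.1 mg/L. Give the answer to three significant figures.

θ_c ≈ 1.09 d

At the target effluent, Y k S/(K_s+S) = 0.317×8.35×22.1/56.70 = 1.032 d⁻¹.
Then 1/θ_c = μ − k_d = 1.032 − 0.116 = 0.9157 d⁻¹, giving θ_c = 1.092 d.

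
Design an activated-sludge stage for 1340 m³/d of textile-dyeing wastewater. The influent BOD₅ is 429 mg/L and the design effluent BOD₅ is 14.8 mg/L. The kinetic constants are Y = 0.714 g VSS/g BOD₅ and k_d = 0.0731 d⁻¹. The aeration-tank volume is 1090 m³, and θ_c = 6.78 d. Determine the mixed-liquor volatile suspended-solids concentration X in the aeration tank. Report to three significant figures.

X ≈ 1650 mg/L

X = Y·Q·ΔS·θ_c / [V·(1 + k_d θ_c)] = 0.714 × 1340 × (429 − 14.8) × 6.78 / [1090 × (1 + 0.0731 × 6.78)] = 1648 mg/L.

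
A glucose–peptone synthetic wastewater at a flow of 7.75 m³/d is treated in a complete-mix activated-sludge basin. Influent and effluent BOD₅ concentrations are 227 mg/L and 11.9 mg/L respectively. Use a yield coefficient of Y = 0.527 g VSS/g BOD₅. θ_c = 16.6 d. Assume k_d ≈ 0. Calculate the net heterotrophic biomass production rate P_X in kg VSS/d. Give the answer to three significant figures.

With endogenous decay neglected, the observed yield equals the true yield: Y_obs = Y = 0.527 g VSS/g BOD₅.
ΔS = 227 − 11.9 = 215.1 mg/L, so the substrate removal rate is 7.75 × 215.1/1000 = 1.667 kg BOD₅/d.
Net biomass production P_X = Y_obs × Q·(S₀ − S) = 0.5270 × 1.667 = 0.8785 kg VSS/d.

P_X ≈ 0.879 kg VSS/d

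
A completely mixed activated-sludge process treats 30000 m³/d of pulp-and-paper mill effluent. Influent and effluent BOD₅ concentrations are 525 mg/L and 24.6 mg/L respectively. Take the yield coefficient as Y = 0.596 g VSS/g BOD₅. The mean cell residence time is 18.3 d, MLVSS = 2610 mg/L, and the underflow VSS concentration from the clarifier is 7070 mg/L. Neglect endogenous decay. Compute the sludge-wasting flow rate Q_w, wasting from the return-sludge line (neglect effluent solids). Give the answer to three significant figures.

V·X = Y·Q·ΔS·θ_c gives V = 0.596 × 30000 × (525 − 24.6) × 18.3 / 2610 = 62733 m³.
Q_w = (V·X)/(θ_c X_r) = 62733 × 2610 / (18.3 × 7070) = 1266 m³/d.

Q_w ≈ 1270 m³/d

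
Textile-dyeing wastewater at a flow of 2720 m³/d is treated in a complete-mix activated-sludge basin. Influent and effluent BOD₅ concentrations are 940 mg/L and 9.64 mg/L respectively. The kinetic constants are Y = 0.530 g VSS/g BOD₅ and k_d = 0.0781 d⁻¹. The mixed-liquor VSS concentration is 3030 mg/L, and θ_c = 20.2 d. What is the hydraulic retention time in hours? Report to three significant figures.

τ ≈ 30.6 h

Rearranging the biomass balance for a CMAS with decay, V = Y·Q·ΔS·θ_c / [X·(1+k_d θ_c)] = 0.530 × 2720 × (940 − 9.64) × 20.2 / [3030 × (1 + 0.0781 × 20.2)] = 2.71×10^7 / 7810 = 3469 m³.
τ = V/Q = 3469/2720 = 1.275 d, or 30.61 h.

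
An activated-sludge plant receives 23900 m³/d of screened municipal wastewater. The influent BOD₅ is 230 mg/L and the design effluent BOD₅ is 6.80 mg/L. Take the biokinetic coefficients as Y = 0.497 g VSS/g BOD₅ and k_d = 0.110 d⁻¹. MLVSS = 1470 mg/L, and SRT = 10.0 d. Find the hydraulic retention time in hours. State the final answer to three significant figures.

τ ≈ 8.62 h

Steady-state biomass mass balance: V·X·(1 + k_d·θ_c) = Y·Q·(S₀ − S)·θ_c, so V = 0.497 × 23900 × (230 − 6.80) × 10.0 / [1470 × (1 + 0.110 × 10.0)] = 2.65×10^7 / 3087 = 8588 m³.
Hydraulic retention time τ = V/Q = 8588 / 23900 = 0.3593 d = 8.624 h.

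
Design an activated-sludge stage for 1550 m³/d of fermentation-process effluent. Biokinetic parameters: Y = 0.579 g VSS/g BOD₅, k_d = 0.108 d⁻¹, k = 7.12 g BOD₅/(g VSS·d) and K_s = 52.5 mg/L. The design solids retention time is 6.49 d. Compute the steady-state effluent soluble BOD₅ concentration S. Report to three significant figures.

For a completely mixed reactor with recycle the Lawrence–McCarty relation gives S = K_s·(1 + k_d·θ_c) / [θ_c·(Y·k − k_d) − 1] = 52.5 × (1 + 0.108 × 6.49) / [6.49 × (0.579 × 7.12 − 0.108) − 1] = 89.30 / 25.05 = 3.564 mg/L.

S ≈ 3.56 mg/L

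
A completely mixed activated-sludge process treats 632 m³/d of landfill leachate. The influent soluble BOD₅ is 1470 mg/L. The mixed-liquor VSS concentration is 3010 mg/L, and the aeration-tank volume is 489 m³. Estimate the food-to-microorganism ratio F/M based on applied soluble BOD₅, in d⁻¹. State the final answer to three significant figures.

F/M = Q·S₀ / (V·X) = 632 × 1470 / (489.0 × 3010) = 0.6312 g soluble BOD₅·(g VSS·d)⁻¹.

F/M ≈ 0.631 d⁻¹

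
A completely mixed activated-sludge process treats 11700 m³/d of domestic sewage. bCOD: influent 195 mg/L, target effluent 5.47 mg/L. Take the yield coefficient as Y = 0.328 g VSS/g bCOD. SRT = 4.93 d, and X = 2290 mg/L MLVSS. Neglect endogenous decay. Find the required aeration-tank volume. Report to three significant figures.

Biomass mass balance (decay neglected): V·X = Y·Q·(S₀ − S)·θ_c, so V = 0.328 × 11700 × (195 − 5.47) × 4.93 / 2290 = 1566 m³.

V ≈ 1570 m³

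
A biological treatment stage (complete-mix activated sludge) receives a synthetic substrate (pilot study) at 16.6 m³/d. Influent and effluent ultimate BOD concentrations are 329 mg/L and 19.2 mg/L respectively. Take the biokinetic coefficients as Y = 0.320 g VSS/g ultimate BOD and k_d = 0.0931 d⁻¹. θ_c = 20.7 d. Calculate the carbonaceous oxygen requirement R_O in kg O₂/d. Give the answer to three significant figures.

Observed yield with endogenous decay: Y_obs = Y / (1 + k_d·θ_c) = 0.320 / (1 + 0.0931 × 20.7) = 0.320 / 2.927 = 0.1093 g VSS/g ultimate BOD.
ΔS = 329 − 19.2 = 309.8 mg/L, so the substrate removal rate is 16.6 × 309.8/1000 = 5.143 kg ultimate BOD/d.
P_X = Y_obs·Q·(S₀ − S) = 0.1093 × 5.143 = 0.5622 kg VSS/d.
Carbonaceous O₂ demand = substrate oxidised − cell-mass equivalent = 5.143 − 1.42 × 0.5622 = 4.344 kg O₂/d.

R_O ≈ 4.34 kg O₂/d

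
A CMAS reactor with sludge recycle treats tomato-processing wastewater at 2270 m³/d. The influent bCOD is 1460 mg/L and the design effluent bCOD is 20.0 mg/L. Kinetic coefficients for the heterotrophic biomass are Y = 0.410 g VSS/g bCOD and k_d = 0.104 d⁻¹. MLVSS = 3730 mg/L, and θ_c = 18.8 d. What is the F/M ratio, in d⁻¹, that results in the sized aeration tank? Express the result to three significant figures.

Steady-state biomass mass balance: V·X·(1 + k_d·θ_c) = Y·Q·(S₀ − S)·θ_c, so V = 0.410 × 2270 × (1460 − 20.0) × 18.8 / [3730 × (1 + 0.104 × 18.8)] = 2.52×10^7 / 11023 = 2286 m³.
F/M = applied load / biomass = Q·S₀/(V·X) = 2270 × 1460 / (2286 × 3730) = 0.3887 d⁻¹.

F/M ≈ 0.389 d⁻¹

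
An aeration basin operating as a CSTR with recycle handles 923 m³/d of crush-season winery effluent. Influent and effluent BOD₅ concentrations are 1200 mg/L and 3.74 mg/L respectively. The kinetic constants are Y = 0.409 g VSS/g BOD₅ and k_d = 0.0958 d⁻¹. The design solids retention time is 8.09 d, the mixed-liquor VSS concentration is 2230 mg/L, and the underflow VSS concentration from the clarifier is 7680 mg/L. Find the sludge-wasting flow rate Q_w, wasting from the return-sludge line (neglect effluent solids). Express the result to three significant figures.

From the SRT design equation V = Y Q (S₀−S) θ_c / [X (1 + k_d θ_c)] = 0.409 × 923 × (1200 − 3.74) × 8.09 / [2230 × (1 + 0.0958 × 8.09)] = 3.65×10^6 / 3958 = 923.0 m³.
θ_c = V·X/(Q_w·X_r) when wasting from the recycle, so Q_w = V·X/(θ_c·X_r) = 923.0 × 2230 / (8.09 × 7680) = 33.13 m³/d.

Q_w ≈ 33.1 m³/d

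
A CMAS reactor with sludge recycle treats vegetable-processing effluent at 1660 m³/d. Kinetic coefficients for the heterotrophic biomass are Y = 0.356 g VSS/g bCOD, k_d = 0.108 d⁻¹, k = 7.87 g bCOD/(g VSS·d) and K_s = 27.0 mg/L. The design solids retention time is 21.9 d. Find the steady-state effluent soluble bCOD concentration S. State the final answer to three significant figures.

For a completely mixed reactor with recycle the Lawrence–McCarty relation gives S = K_s·(1 + k_d·θ_c) / [θ_c·(Y·k − k_d) − 1] = 27.0 × (1 + 0.108 × 21.9) / [21.9 × (0.356 × 7.87 − 0.108) − 1] = 90.86 / 57.99 = 1.567 mg/L.

S ≈ 1.57 mg/L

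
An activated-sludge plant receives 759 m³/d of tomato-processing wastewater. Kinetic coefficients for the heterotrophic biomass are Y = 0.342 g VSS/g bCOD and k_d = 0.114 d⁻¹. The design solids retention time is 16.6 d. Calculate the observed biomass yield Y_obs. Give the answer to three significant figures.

The observed yield is Y_obs = Y/(1 + k_d·θ_c) = 0.342 / (1 + 0.114 × 16.6) = 0.342 / 2.892 = 0.1182 g VSS per g bCOD removed.

Y_obs ≈ 0.118 g VSS/g bCOD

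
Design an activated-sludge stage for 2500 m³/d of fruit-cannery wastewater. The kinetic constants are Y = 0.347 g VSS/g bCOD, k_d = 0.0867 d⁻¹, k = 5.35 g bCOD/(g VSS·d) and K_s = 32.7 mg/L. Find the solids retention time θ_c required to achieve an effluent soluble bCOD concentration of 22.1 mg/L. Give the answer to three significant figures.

θ_c ≈ 1.51 d

At the target effluent, Y k S/(K_s+S) = 0.347×5.35×22.1/54.80 = 0.7487 d⁻¹.
θ_c = 1/(μ − k_d) = 1/(0.7487 − 0.0867) = 1/0.6620 = 1.511 d.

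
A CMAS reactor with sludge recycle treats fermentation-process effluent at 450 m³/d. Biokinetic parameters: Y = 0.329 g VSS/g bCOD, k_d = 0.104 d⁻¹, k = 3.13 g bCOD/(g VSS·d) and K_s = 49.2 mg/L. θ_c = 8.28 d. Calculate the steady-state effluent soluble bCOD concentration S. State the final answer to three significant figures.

S ≈ 13.7 mg/L

For a completely mixed reactor with recycle the Lawrence–McCarty relation gives S = K_s·(1 + k_d·θ_c) / [θ_c·(Y·k − k_d) − 1] = 49.2 × (1 + 0.104 × 8.28) / [8.28 × (0.329 × 3.13 − 0.104) − 1] = 91.57 / 6.665 = 13.74 mg/L.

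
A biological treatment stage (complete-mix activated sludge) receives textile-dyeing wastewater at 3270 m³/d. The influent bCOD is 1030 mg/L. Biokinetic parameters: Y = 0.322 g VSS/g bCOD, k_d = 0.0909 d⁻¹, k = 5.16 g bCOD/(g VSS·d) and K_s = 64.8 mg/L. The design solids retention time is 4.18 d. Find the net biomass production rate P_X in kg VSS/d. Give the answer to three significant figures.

P_X ≈ 774 kg VSS/d

For a completely mixed reactor with recycle the Lawrence–McCarty relation gives S = K_s·(1 + k_d·θ_c) / [θ_c·(Y·k − k_d) − 1] = 64.8 × (1 + 0.0909 × 4.18) / [4.18 × (0.322 × 5.16 − 0.0909) − 1] = 89.42 / 5.565 = 16.07 mg/L.
Observed yield with endogenous decay: Y_obs = Y / (1 + k_d·θ_c) = 0.322 / (1 + 0.0909 × 4.18) = 0.322 / 1.380 = 0.2333 g VSS/g bCOD.
Mass of bCOD removed per day: Q(S₀ − S) = 3270 × 1014 g/m³ = 3315 kg/d.
P_X = Y_obs · Q(S₀ − S) = 0.2333 × 3315 = 773.6 kg VSS/d.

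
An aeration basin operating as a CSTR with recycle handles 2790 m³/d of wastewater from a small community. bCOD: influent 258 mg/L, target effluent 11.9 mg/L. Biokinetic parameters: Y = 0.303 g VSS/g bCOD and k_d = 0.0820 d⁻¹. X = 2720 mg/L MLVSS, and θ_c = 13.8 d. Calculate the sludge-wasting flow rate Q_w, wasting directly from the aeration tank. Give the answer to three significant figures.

Q_w ≈ 35.9 m³/d

Steady-state biomass mass balance: V·X·(1 + k_d·θ_c) = Y·Q·(S₀ − S)·θ_c, so V = 0.303 × 2790 × (258 − 11.9) × 13.8 / [2720 × (1 + 0.0820 × 13.8)] = 2.87×10^6 / 5798 = 495.2 m³.
For wasting at MLVSS concentration, Q_w = V/θ_c = 495.2/13.8 = 35.88 m³/d.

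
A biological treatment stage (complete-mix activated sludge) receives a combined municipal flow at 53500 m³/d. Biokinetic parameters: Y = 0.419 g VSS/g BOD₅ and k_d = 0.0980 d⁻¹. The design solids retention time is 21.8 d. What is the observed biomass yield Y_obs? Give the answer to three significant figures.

Y_obs ≈ 0.134 g VSS/g BOD₅

The observed yield is Y_obs = Y/(1 + k_d·θ_c) = 0.419 / (1 + 0.0980 × 21.8) = 0.419 / 3.136 = 0.1336 g VSS per g BOD₅ removed.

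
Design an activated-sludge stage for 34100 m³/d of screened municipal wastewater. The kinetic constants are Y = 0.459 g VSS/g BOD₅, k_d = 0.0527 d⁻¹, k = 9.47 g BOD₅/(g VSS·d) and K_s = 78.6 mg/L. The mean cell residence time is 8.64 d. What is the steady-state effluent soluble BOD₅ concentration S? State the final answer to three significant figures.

S ≈ 3.17 mg/L

Effluent substrate depends only on kinetics and SRT: S = K_s(1 + k_d θ_c) / [θ_c(Yk − k_d) − 1] = 78.6 × (1 + 0.0527 × 8.64) / [8.64 × (0.459 × 9.47 − 0.0527) − 1] = 114.4 / 36.10 = 3.169 mg/L.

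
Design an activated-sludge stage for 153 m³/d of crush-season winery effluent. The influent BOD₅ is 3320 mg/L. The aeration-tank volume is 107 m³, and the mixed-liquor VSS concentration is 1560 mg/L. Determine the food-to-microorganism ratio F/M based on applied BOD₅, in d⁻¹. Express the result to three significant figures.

F/M ≈ 3.04 d⁻¹

Food-to-microorganism ratio F/M = Q S₀ / (V X) = 153 × 3320 / (107.0 × 1560) = 3.043 d⁻¹.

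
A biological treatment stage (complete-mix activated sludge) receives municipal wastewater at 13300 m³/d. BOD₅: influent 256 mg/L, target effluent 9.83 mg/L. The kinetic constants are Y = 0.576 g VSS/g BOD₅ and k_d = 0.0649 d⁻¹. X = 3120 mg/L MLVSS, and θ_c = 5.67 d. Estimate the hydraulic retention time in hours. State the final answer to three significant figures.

τ ≈ 4.52 h

Rearranging the biomass balance for a CMAS with decay, V = Y·Q·ΔS·θ_c / [X·(1+k_d θ_c)] = 0.576 × 13300 × (256 − 9.83) × 5.67 / [3120 × (1 + 0.0649 × 5.67)] = 1.07×10^7 / 4268 = 2505 m³.
τ = V/Q = 2505/13300 = 0.1884 d, or 4.521 h.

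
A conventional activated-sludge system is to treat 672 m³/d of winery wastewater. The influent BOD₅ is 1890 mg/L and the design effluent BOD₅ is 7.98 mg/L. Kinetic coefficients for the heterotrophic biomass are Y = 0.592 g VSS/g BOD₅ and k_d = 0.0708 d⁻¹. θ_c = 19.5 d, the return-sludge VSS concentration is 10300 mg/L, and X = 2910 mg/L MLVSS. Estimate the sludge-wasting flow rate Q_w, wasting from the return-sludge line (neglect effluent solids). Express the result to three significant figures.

Q_w ≈ 30.5 m³/d

Steady-state biomass mass balance: V·X·(1 + k_d·θ_c) = Y·Q·(S₀ − S)·θ_c, so V = 0.592 × 672 × (1890 − 7.98) × 19.5 / [2910 × (1 + 0.0708 × 19.5)] = 1.46×10^7 / 6928 = 2108 m³.
θ_c = V·X/(Q_w·X_r) when wasting from the recycle, so Q_w = V·X/(θ_c·X_r) = 2108 × 2910 / (19.5 × 10300) = 30.53 m³/d.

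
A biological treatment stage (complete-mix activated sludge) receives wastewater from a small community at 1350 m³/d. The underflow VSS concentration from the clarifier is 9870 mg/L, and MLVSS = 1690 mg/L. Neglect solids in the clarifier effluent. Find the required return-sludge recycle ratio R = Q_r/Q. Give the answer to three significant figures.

R ≈ 0.207

Mass balance around the secondary clarifier (neglecting effluent solids): R = X / (X_r − X) = 1690 / (9870 − 1690) = 0.2066.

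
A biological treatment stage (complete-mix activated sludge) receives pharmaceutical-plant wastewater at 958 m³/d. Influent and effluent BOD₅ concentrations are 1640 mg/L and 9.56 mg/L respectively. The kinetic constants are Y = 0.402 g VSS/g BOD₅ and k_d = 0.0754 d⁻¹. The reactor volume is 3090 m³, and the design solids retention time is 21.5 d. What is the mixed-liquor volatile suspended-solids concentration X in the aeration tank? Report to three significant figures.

X ≈ 1670 mg/L

X = Y·Q·ΔS·θ_c / [V·(1 + k_d θ_c)] = 0.402 × 958 × (1640 − 9.56) × 21.5 / [3090 × (1 + 0.0754 × 21.5)] = 1667 mg/L.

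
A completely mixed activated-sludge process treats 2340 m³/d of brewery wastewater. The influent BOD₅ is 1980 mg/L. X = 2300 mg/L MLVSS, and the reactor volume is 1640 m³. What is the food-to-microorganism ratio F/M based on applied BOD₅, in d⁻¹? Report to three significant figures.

F/M ≈ 1.23 d⁻¹

F/M = Q·S₀ / (V·X) = 2340 × 1980 / (1640 × 2300) = 1.228 g BOD₅·(g VSS·d)⁻¹.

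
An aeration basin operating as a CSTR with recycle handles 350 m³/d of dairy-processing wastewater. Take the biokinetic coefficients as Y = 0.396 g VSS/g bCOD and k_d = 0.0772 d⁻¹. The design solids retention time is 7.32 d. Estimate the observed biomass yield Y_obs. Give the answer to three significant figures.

Y_obs ≈ 0.253 g VSS/g bCOD

Y_obs = Y / (1 + k_d θ_c) = 0.396 / (1 + 0.0772 × 7.32) = 0.396 / 1.565 = 0.2530.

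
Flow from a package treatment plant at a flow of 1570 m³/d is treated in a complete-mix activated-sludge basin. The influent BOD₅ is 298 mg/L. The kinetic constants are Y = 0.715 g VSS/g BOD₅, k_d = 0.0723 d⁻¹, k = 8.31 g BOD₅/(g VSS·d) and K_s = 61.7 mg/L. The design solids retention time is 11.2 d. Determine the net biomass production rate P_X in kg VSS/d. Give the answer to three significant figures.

P_X ≈ 184 kg VSS/d

Effluent substrate depends only on kinetics and SRT: S = K_s(1 + k_d θ_c) / [θ_c(Yk − k_d) − 1] = 61.7 × (1 + 0.0723 × 11.2) / [11.2 × (0.715 × 8.31 − 0.0723) − 1] = 111.7 / 64.74 = 1.725 mg/L.
Correct the yield for decay: Y_obs = Y/(1 + k_d θ_c) = 0.715 / (1 + 0.0723 × 11.2) = 0.715 / 1.810 = 0.3951.
Mass of BOD₅ removed per day: Q(S₀ − S) = 1570 × 296.3 g/m³ = 465.2 kg/d.
P_X = Y_obs · Q(S₀ − S) = 0.3951 × 465.2 = 183.8 kg VSS/d.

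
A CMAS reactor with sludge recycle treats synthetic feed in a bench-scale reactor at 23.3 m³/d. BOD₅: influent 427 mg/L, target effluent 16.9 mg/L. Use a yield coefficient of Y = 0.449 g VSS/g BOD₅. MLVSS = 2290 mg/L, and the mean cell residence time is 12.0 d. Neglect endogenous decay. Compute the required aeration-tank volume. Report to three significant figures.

With k_d = 0 the design equation reduces to V = Y Q (S₀−S) θ_c / X = 0.449 × 23.3 × (427 − 16.9) × 12.0 / 2290 = 22.48 m³.

V ≈ 22.5 m³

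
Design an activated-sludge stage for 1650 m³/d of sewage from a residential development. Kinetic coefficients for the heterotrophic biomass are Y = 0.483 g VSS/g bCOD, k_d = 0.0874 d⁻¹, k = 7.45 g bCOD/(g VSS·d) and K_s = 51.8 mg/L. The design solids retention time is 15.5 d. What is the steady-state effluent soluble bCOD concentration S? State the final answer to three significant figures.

Effluent substrate depends only on kinetics and SRT: S = K_s(1 + k_d θ_c) / [θ_c(Yk − k_d) − 1] = 51.8 × (1 + 0.0874 × 15.5) / [15.5 × (0.483 × 7.45 − 0.0874) − 1] = 122.0 / 53.42 = 2.283 mg/L.

S ≈ 2.28 mg/L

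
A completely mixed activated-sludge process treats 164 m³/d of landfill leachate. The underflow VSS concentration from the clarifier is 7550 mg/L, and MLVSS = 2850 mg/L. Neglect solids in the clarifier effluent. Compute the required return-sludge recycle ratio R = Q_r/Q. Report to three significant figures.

Mass balance around the secondary clarifier (neglecting effluent solids): R = X / (X_r − X) = 2850 / (7550 − 2850) = 0.6064.

R ≈ 0.606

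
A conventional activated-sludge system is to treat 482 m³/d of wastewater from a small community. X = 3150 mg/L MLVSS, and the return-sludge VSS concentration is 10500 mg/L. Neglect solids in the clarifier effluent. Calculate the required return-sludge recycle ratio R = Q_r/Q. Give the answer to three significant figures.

R ≈ 0.429

Mass balance around the secondary clarifier (neglecting effluent solids): R = X / (X_r − X) = 3150 / (10500 − 3150) = 0.4286.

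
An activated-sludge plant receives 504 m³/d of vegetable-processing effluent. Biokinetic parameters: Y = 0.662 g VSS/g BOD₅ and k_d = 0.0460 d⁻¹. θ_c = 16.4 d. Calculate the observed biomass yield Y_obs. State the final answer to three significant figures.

Y_obs ≈ 0.377 g VSS/g BOD₅

Observed yield with endogenous decay: Y_obs = Y / (1 + k_d·θ_c) = 0.662 / (1 + 0.0460 × 16.4) = 0.662 / 1.754 = 0.3773 g VSS/g BOD₅.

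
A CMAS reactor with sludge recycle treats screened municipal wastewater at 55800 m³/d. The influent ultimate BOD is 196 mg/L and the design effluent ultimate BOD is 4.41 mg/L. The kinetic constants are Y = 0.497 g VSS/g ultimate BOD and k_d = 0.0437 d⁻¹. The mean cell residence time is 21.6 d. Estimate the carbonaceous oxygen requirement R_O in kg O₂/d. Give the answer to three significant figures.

Y_obs = Y / (1 + k_d θ_c) = 0.497 / (1 + 0.0437 × 21.6) = 0.497 / 1.944 = 0.2557.
Q·(S₀ − S) = 55800 × (196 − 4.41) × 10⁻³ = 10691 kg/d removed.
Net sludge production P_X = 0.2557 × 10691 = 2733 kg VSS/d.
R_O = Q·ΔS − 1.42 P_X = 10691 − 3881 = 6809 kg O₂/d.

R_O ≈ 6810 kg O₂/d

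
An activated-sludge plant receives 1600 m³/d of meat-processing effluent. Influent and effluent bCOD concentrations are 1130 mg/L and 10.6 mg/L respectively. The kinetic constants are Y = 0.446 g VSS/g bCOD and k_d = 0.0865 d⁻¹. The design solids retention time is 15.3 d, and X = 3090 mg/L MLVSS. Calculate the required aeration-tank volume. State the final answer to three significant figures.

V ≈ 1700 m³

From the SRT design equation V = Y Q (S₀−S) θ_c / [X (1 + k_d θ_c)] = 0.446 × 1600 × (1130 − 10.6) × 15.3 / [3090 × (1 + 0.0865 × 15.3)] = 1.22×10^7 / 7179 = 1702 m³.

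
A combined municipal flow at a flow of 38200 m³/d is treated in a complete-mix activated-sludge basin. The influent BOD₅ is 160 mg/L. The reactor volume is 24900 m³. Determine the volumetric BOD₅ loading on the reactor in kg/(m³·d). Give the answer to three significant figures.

L_v ≈ 0.245 kg BOD₅/(m³·d)

Applied BOD₅ load per unit volume = Q·S₀/V = (38200 × 160/1000)/24900 = 0.2455 kg BOD₅·m⁻³·d⁻¹.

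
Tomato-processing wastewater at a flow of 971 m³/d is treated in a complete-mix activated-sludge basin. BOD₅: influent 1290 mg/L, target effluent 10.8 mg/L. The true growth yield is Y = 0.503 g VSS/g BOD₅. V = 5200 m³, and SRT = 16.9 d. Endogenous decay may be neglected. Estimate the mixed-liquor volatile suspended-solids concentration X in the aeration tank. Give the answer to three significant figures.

From V·X = Y·Q·(S₀ − S)·θ_c (decay neglected): X = 0.503 × 971 × (1290 − 10.8) × 16.9 / 5200 = 2031 mg/L.

X ≈ 2030 mg/L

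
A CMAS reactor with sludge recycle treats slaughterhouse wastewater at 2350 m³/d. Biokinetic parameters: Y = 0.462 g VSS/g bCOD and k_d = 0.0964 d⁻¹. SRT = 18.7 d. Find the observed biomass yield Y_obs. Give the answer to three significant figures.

The observed yield is Y_obs = Y/(1 + k_d·θ_c) = 0.462 / (1 + 0.0964 × 18.7) = 0.462 / 2.803 = 0.1648 g VSS per g bCOD removed.

Y_obs ≈ 0.165 g VSS/g bCOD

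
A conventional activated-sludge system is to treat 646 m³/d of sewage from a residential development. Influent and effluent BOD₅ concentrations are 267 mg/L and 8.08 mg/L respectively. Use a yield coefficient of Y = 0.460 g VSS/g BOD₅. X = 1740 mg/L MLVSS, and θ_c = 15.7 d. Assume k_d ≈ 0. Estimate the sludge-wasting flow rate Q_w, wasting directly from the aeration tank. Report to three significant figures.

Q_w ≈ 44.2 m³/d

V·X = Y·Q·ΔS·θ_c gives V = 0.460 × 646 × (267 − 8.08) × 15.7 / 1740 = 694.2 m³.
With mixed-liquor wasting, θ_c = V/Q_w, so Q_w = V/θ_c = 694.2/15.7 = 44.22 m³/d.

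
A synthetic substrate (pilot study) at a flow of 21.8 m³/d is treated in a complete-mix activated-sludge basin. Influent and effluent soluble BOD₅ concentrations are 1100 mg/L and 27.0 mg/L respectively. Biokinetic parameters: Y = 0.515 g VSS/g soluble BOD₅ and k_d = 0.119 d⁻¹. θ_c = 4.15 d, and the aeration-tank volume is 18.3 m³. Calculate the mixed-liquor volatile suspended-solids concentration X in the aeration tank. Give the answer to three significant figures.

X = Y·Q·ΔS·θ_c / [V·(1 + k_d θ_c)] = 0.515 × 21.8 × (1100 − 27.0) × 4.15 / [18.3 × (1 + 0.119 × 4.15)] = 1829 mg/L.

X ≈ 1830 mg/L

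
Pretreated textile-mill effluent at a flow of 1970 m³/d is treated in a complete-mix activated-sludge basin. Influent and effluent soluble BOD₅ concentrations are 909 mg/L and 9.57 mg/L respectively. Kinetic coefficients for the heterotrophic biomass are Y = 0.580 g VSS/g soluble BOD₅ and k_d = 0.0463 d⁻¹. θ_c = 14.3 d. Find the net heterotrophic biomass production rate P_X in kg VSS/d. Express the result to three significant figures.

P_X ≈ 618 kg VSS/d

Y_obs = Y / (1 + k_d θ_c) = 0.580 / (1 + 0.0463 × 14.3) = 0.580 / 1.662 = 0.3490.
ΔS = 909 − 9.57 = 899.4 mg/L, so the substrate removal rate is 1970 × 899.4/1000 = 1772 kg soluble BOD₅/d.
So the net sludge growth is P_X = 0.3490 × 1772 = 618.3 kg VSS/d.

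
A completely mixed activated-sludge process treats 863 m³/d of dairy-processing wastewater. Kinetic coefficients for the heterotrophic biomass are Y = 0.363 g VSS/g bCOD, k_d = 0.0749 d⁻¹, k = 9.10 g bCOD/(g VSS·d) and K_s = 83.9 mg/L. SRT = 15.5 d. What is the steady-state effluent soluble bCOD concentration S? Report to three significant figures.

From the Monod/SRT balance for a CMAS, S = K_s·(1+k_d θ_c)/[θ_c·(Y k − k_d) − 1] = 83.9 × (1 + 0.0749 × 15.5) / [15.5 × (0.363 × 9.10 − 0.0749) − 1] = 181.3 / 49.04 = 3.697 mg/L.

S ≈ 3.70 mg/L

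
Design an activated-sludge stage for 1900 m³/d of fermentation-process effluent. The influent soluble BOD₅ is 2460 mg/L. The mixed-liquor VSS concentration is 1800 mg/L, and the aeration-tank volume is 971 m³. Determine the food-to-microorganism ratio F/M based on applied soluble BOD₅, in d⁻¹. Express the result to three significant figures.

F/M ≈ 2.67 d⁻¹

F/M = applied load / biomass = Q·S₀/(V·X) = 1900 × 2460 / (971.0 × 1800) = 2.674 d⁻¹.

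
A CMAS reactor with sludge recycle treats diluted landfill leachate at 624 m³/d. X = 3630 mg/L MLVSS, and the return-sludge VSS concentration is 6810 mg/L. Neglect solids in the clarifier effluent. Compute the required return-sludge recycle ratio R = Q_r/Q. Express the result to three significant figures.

R = Q_r/Q = X/(X_r − X) = 3630 / (6810 − 3630) = 1.142.

R ≈ 1.14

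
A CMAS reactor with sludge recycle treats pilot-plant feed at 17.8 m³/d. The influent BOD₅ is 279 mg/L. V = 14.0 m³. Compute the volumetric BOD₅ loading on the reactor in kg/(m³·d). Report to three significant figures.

L_v = Q S₀ / V = 17.8 × 279 × 10⁻³ / 14.00 = 0.3547 kg/(m³·d).

L_v ≈ 0.355 kg BOD₅/(m³·d)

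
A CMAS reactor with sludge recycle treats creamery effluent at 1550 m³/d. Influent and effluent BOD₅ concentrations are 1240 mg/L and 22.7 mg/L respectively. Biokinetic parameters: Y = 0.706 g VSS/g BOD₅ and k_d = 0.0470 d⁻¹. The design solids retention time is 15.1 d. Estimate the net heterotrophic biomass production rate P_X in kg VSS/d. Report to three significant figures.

P_X ≈ 779 kg VSS/d

The observed yield is Y_obs = Y/(1 + k_d·θ_c) = 0.706 / (1 + 0.0470 × 15.1) = 0.706 / 1.710 = 0.4129 g VSS per g BOD₅ removed.
ΔS = 1240 − 22.7 = 1217 mg/L, so the substrate removal rate is 1550 × 1217/1000 = 1887 kg BOD₅/d.
Net biomass production P_X = Y_obs × Q·(S₀ − S) = 0.4129 × 1887 = 779.1 kg VSS/d.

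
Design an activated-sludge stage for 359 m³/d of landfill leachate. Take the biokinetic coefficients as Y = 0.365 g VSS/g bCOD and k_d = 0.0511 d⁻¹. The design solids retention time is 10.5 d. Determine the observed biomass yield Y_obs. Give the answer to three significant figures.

Observed yield with endogenous decay: Y_obs = Y / (1 + k_d·θ_c) = 0.365 / (1 + 0.0511 × 10.5) = 0.365 / 1.537 = 0.2375 g VSS/g bCOD.

Y_obs ≈ 0.238 g VSS/g bCOD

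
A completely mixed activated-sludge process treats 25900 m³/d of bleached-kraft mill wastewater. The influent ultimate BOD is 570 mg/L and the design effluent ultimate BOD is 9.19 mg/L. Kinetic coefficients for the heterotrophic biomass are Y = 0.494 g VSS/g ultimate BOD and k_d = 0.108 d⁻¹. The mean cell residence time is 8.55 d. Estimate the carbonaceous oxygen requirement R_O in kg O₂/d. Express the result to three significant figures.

R_O ≈ 9230 kg O₂/d

The observed yield is Y_obs = Y/(1 + k_d·θ_c) = 0.494 / (1 + 0.108 × 8.55) = 0.494 / 1.923 = 0.2568 g VSS per g ultimate BOD removed.
ΔS = 570 − 9.19 = 560.8 mg/L, so the substrate removal rate is 25900 × 560.8/1000 = 14525 kg ultimate BOD/d.
Biomass synthesised: P_X = Y_obs × 14525 = 3731 kg VSS/d.
Carbonaceous O₂ demand = substrate oxidised − cell-mass equivalent = 14525 − 1.42 × 3731 = 9228 kg O₂/d.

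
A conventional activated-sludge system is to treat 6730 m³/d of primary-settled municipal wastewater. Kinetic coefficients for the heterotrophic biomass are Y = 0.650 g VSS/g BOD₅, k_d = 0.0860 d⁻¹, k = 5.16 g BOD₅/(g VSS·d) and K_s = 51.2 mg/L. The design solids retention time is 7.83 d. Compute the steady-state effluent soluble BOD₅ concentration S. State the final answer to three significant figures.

From the Monod/SRT balance for a CMAS, S = K_s·(1+k_d θ_c)/[θ_c·(Y k − k_d) − 1] = 51.2 × (1 + 0.0860 × 7.83) / [7.83 × (0.650 × 5.16 − 0.0860) − 1] = 85.68 / 24.59 = 3.484 mg/L.

S ≈ 3.48 mg/L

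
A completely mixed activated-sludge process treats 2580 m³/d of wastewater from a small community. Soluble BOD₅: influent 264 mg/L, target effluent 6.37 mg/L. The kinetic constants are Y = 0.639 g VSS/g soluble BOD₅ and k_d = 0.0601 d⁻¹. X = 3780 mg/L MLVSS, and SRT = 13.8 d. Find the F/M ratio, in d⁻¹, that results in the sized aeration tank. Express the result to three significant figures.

Steady-state biomass mass balance: V·X·(1 + k_d·θ_c) = Y·Q·(S₀ − S)·θ_c, so V = 0.639 × 2580 × (264 − 6.37) × 13.8 / [3780 × (1 + 0.0601 × 13.8)] = 5.86×10^6 / 6915 = 847.6 m³.
F/M = applied load / biomass = Q·S₀/(V·X) = 2580 × 264 / (847.6 × 3780) = 0.2126 d⁻¹.

F/M ≈ 0.213 d⁻¹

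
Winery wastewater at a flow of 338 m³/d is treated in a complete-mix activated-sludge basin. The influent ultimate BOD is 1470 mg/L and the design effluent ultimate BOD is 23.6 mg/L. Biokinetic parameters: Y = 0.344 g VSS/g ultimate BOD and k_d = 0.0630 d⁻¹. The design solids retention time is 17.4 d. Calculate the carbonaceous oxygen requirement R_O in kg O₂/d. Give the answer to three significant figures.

R_O ≈ 375 kg O₂/d

Y_obs = Y / (1 + k_d θ_c) = 0.344 / (1 + 0.0630 × 17.4) = 0.344 / 2.096 = 0.1641.
Substrate removed = Q·(S₀ − S) = 338 m³/d × (1470 − 23.6) g/m³ = 4.89×10^5 g/d = 488.9 kg/d.
Net sludge production P_X = 0.1641 × 488.9 = 80.23 kg VSS/d.
Carbonaceous O₂ demand = substrate oxidised − cell-mass equivalent = 488.9 − 1.42 × 80.23 = 375.0 kg O₂/d.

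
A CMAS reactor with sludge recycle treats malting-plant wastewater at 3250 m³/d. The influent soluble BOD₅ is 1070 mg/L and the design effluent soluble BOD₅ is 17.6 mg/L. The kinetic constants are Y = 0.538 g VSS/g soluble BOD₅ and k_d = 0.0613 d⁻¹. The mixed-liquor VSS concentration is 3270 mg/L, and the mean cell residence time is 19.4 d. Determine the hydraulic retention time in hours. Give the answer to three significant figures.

Rearranging the biomass balance for a CMAS with decay, V = Y·Q·ΔS·θ_c / [X·(1+k_d θ_c)] = 0.538 × 3250 × (1070 − 17.6) × 19.4 / [3270 × (1 + 0.0613 × 19.4)] = 3.57×10^7 / 7159 = 4987 m³.
Hydraulic retention time τ = V/Q = 4987 / 3250 = 1.534 d = 36.82 h.

τ ≈ 36.8 h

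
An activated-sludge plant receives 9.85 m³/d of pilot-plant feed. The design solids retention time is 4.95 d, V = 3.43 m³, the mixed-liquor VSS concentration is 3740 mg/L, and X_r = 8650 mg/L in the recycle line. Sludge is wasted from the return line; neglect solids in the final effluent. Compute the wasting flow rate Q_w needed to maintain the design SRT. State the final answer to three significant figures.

Q_w ≈ 0.300 m³/d

θ_c = V·X/(Q_w·X_r) when wasting from the recycle, so Q_w = V·X/(θ_c·X_r) = 3.430 × 3740 / (4.95 × 8650) = 0.2996 m³/d.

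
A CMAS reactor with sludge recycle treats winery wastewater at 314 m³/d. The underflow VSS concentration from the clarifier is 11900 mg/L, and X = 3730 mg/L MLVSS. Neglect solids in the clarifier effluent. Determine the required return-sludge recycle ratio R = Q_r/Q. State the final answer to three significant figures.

R = Q_r/Q = X/(X_r − X) = 3730 / (11900 − 3730) = 0.4565.

R ≈ 0.457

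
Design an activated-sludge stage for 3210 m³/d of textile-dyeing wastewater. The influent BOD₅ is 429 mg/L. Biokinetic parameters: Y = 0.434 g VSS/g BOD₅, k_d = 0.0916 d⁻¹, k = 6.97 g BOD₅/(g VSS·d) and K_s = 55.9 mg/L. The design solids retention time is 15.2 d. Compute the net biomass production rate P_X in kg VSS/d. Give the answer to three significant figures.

Effluent substrate depends only on kinetics and SRT: S = K_s(1 + k_d θ_c) / [θ_c(Yk − k_d) − 1] = 55.9 × (1 + 0.0916 × 15.2) / [15.2 × (0.434 × 6.97 − 0.0916) − 1] = 133.7 / 43.59 = 3.068 mg/L.
The observed yield is Y_obs = Y/(1 + k_d·θ_c) = 0.434 / (1 + 0.0916 × 15.2) = 0.434 / 2.392 = 0.1814 g VSS per g BOD₅ removed.
Substrate removed = Q·(S₀ − S) = 3210 m³/d × (429 − 3.07) g/m³ = 1.37×10^6 g/d = 1367 kg/d.
P_X = Y_obs · Q(S₀ − S) = 0.1814 × 1367 = 248.0 kg VSS/d.

P_X ≈ 248 kg VSS/d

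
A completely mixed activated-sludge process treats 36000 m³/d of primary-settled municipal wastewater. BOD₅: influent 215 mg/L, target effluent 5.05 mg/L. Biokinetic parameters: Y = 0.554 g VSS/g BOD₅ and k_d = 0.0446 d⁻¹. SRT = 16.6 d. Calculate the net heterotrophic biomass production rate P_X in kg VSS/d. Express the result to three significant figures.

Y_obs = Y / (1 + k_d θ_c) = 0.554 / (1 + 0.0446 × 16.6) = 0.554 / 1.740 = 0.3183.
Q·(S₀ − S) = 36000 × (215 − 5.05) × 10⁻³ = 7558 kg/d removed.
So the net sludge growth is P_X = 0.3183 × 7558 = 2406 kg VSS/d.

P_X ≈ 2410 kg VSS/d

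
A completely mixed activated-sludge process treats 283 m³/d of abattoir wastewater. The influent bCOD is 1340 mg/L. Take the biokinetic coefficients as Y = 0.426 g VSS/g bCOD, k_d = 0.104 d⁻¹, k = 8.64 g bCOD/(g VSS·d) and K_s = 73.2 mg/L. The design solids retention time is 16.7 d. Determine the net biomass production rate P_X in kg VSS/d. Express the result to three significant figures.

Effluent substrate depends only on kinetics and SRT: S = K_s(1 + k_d θ_c) / [θ_c(Yk − k_d) − 1] = 73.2 × (1 + 0.104 × 16.7) / [16.7 × (0.426 × 8.64 − 0.104) − 1] = 200.3 / 58.73 = 3.411 mg/L.
The observed yield is Y_obs = Y/(1 + k_d·θ_c) = 0.426 / (1 + 0.104 × 16.7) = 0.426 / 2.737 = 0.1557 g VSS per g bCOD removed.
Substrate removed = Q·(S₀ − S) = 283 m³/d × (1340 − 3.41) g/m³ = 3.78×10^5 g/d = 378.3 kg/d.
P_X = Y_obs · Q(S₀ − S) = 0.1557 × 378.3 = 58.88 kg VSS/d.

P_X ≈ 58.9 kg VSS/d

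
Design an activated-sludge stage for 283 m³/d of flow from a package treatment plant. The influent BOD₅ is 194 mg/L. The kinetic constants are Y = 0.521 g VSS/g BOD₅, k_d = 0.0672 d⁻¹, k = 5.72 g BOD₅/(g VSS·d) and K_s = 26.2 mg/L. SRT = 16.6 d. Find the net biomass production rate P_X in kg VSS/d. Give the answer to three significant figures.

P_X ≈ 13.4 kg VSS/d

From the Monod/SRT balance for a CMAS, S = K_s·(1+k_d θ_c)/[θ_c·(Y k − k_d) − 1] = 26.2 × (1 + 0.0672 × 16.6) / [16.6 × (0.521 × 5.72 − 0.0672) − 1] = 55.43 / 47.35 = 1.170 mg/L.
Correct the yield for decay: Y_obs = Y/(1 + k_d θ_c) = 0.521 / (1 + 0.0672 × 16.6) = 0.521 / 2.116 = 0.2463.
Mass of BOD₅ removed per day: Q(S₀ − S) = 283 × 192.8 g/m³ = 54.57 kg/d.
P_X = Y_obs · Q(S₀ − S) = 0.2463 × 54.57 = 13.44 kg VSS/d.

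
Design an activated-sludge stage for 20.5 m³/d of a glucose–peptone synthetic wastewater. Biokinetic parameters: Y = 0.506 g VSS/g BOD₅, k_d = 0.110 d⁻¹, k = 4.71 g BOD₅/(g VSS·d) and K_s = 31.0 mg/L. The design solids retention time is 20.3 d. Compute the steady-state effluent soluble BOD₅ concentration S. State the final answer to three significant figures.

Effluent substrate depends only on kinetics and SRT: S = K_s(1 + k_d θ_c) / [θ_c(Yk − k_d) − 1] = 31.0 × (1 + 0.110 × 20.3) / [20.3 × (0.506 × 4.71 − 0.110) − 1] = 100.2 / 45.15 = 2.220 mg/L.

S ≈ 2.22 mg/L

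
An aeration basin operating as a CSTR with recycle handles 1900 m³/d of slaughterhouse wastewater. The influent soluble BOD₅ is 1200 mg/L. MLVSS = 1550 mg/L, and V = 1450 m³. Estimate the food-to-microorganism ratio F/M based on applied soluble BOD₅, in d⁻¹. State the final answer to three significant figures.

Food-to-microorganism ratio F/M = Q S₀ / (V X) = 1900 × 1200 / (1450 × 1550) = 1.014 d⁻¹.

F/M ≈ 1.01 d⁻¹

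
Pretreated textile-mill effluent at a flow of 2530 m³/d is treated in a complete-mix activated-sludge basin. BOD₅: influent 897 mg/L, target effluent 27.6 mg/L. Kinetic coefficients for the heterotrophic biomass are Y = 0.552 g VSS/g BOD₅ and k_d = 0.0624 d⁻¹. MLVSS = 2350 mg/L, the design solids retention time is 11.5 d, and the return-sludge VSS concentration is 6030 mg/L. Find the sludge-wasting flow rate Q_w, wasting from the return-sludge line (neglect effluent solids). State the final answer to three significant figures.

Rearranging the biomass balance for a CMAS with decay, V = Y·Q·ΔS·θ_c / [X·(1+k_d θ_c)] = 0.552 × 2530 × (897 − 27.6) × 11.5 / [2350 × (1 + 0.0624 × 11.5)] = 1.4×10^7 / 4036 = 3459 m³.
Wasting from the return line (neglecting effluent solids): Q_w = V·X / (θ_c·X_r) = 3459 × 2350 / (11.5 × 6030) = 117.2 m³/d.

Q_w ≈ 117 m³/d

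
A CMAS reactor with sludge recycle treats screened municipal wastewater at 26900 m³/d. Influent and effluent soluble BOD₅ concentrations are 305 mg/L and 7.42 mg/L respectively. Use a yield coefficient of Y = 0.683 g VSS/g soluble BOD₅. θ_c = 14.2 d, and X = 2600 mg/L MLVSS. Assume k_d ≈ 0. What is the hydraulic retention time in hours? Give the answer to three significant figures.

With k_d = 0 the design equation reduces to V = Y Q (S₀−S) θ_c / X = 0.683 × 26900 × (305 − 7.42) × 14.2 / 2600 = 29860 m³.
Hydraulic retention time τ = V/Q = 29860 / 26900 = 1.110 d = 26.64 h.

τ ≈ 26.6 h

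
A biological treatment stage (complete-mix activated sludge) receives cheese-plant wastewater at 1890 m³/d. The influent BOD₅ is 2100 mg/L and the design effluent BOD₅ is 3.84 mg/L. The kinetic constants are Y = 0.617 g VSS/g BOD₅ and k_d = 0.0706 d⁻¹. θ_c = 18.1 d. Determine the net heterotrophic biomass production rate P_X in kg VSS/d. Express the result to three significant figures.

P_X ≈ 1070 kg VSS/d

Y_obs = Y / (1 + k_d θ_c) = 0.617 / (1 + 0.0706 × 18.1) = 0.617 / 2.278 = 0.2709.
Mass of BOD₅ removed per day: Q(S₀ − S) = 1890 × 2096 g/m³ = 3962 kg/d.
So the net sludge growth is P_X = 0.2709 × 3962 = 1073 kg VSS/d.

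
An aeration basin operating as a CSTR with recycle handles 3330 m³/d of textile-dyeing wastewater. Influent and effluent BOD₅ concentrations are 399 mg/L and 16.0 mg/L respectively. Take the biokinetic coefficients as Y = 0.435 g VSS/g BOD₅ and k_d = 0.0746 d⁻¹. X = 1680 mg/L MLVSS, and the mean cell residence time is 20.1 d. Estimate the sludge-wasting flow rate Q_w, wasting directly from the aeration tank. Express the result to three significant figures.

From the SRT design equation V = Y Q (S₀−S) θ_c / [X (1 + k_d θ_c)] = 0.435 × 3330 × (399 − 16.0) × 20.1 / [1680 × (1 + 0.0746 × 20.1)] = 1.12×10^7 / 4199 = 2656 m³.
For wasting at MLVSS concentration, Q_w = V/θ_c = 2656/20.1 = 132.1 m³/d.

Q_w ≈ 132 m³/d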